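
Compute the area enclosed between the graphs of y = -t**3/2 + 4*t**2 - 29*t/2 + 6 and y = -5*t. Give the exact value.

37/24

Set the curves equal: -t**3/2 + 4*t**2 - 29*t/2 + 6 = -5*t, so -t**3/2 + 4*t**2 - 19*t/2 + 6 = 0, which factors as -(t - 4)*(t - 3)*(t - 1)/2 = 0. The curves meet at t = 1, 3, 4.
On [1, 3], y = -5*t is on top; that piece has area ∫[1,3] (-(-t**3/2 + 4*t**2 - 19*t/2 + 6)) dt = 4/3.
On [3, 4], y = -t**3/2 + 4*t**2 - 29*t/2 + 6 is on top; that piece has area ∫[3,4] (-t**3/2 + 4*t**2 - 19*t/2 + 6) dt = 5/24.
Total enclosed area = 4/3 + 5/24 = 37/24.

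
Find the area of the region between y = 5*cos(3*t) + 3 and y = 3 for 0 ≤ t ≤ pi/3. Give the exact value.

The difference (5*cos(3*t) + 3) - (3) = 5*cos(3*t) changes sign at t = pi/6 inside [0, pi/3], so split the integral there.
∫[0,pi/6] (5*cos(3*t)) dt = 5/3.
∫[pi/6,pi/3] (5*cos(3*t)) dt = -5/3; the area of that piece is 5/3.
Total area = 5/3 + 5/3 = 10/3.

10/3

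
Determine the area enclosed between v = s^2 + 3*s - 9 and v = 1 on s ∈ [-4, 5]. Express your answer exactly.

The difference (s^2 + 3*s - 9) - (1) = s^2 + 3*s - 10 changes sign at s = 2 inside [-4, 5], so split the integral there.
∫[-4,2] (s^2 + 3*s - 10) ds = -54; the area of that piece is 54.
∫[2,5] (s^2 + 3*s - 10) ds = 81/2.
Total area = 54 + 81/2 = 189/2.

189/2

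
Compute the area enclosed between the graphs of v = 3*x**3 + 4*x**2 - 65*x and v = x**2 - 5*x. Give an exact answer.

Set the curves equal: 3*x**3 + 4*x**2 - 65*x = x**2 - 5*x, so 3*x**3 + 3*x**2 - 60*x = 0, which factors as 3*x*(x - 4)*(x + 5) = 0. The curves meet at x = -5, 0, 4.
On [-5, 0], v = 3*x**3 + 4*x**2 - 65*x is on top; that piece has area ∫[-5,0] (3*x**3 + 3*x**2 - 60*x) dx = 1625/4.
On [0, 4], v = x**2 - 5*x is on top; that piece has area ∫[0,4] (-(3*x**3 + 3*x**2 - 60*x)) dx = 224.
Total enclosed area = 1625/4 + 224 = 2521/4.

2521/4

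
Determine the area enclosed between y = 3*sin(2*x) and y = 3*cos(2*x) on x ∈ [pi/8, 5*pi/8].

3*sqrt(2)

On [pi/8, 5*pi/8], (3*sin(2*x)) - (3*cos(2*x)) = 3*sin(2*x) - 3*cos(2*x) is ≥ 0 throughout, so the area is a single integral of |3*sin(2*x) - 3*cos(2*x)|.
∫[pi/8,5*pi/8] (3*sin(2*x) - 3*cos(2*x)) dx = 3*sqrt(2).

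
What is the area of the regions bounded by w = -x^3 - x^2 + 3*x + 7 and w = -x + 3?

71/6

Set the curves equal: -x^3 - x^2 + 3*x + 7 = -x + 3, so -x^3 - x^2 + 4*x + 4 = 0, which factors as -(x - 2)*(x + 1)*(x + 2) = 0. The curves meet at x = -2, -1, 2.
On [-2, -1], w = -x + 3 is on top; that piece has area ∫[-2,-1] (-(-x^3 - x^2 + 4*x + 4)) dx = 7/12.
On [-1, 2], w = -x^3 - x^2 + 3*x + 7 is on top; that piece has area ∫[-1,2] (-x^3 - x^2 + 4*x + 4) dx = 45/4.
Total enclosed area = 7/12 + 45/4 = 71/6.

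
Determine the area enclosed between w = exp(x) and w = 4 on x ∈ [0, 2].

-15 + exp(2) + 16*log(2)

The difference (exp(x)) - (4) = exp(x) - 4 changes sign at x = log(4) inside [0, 2], so split the integral there.
∫[0,log(4)] (exp(x) - 4) dx = 3 - log(256); the area of that piece is -3 + log(256).
∫[log(4),2] (exp(x) - 4) dx = -12 + 8*log(2) + exp(2).
Total area = (-3 + log(256)) + (-12 + 8*log(2) + exp(2)) = -15 + exp(2) + 16*log(2).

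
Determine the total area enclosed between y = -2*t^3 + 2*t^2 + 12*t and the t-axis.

253/6

The curve meets the t-axis where -2*t^3 + 2*t^2 + 12*t = 0, i.e. -2*t*(t - 3)*(t + 2) = 0, at t = -2, 0, 3.
On [-2, 0] the curve lies below the axis; ∫[-2,0] (-2*t^3 + 2*t^2 + 12*t) dt = -32/3, giving area 32/3.
On [0, 3] the curve lies above the axis; ∫[0,3] (-2*t^3 + 2*t^2 + 12*t) dt = 63/2, giving area 63/2.
Total area = 32/3 + 63/2 = 253/6.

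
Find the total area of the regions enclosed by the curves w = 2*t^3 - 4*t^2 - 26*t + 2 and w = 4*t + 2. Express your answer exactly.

863/3

Set the curves equal: 2*t^3 - 4*t^2 - 26*t + 2 = 4*t + 2, so 2*t^3 - 4*t^2 - 30*t = 0, which factors as 2*t*(t - 5)*(t + 3) = 0. The curves meet at t = -3, 0, 5.
On [-3, 0], w = 2*t^3 - 4*t^2 - 26*t + 2 is on top; that piece has area ∫[-3,0] (2*t^3 - 4*t^2 - 30*t) dt = 117/2.
On [0, 5], w = 4*t + 2 is on top; that piece has area ∫[0,5] (-(2*t^3 - 4*t^2 - 30*t)) dt = 1375/6.
Total enclosed area = 117/2 + 1375/6 = 863/3.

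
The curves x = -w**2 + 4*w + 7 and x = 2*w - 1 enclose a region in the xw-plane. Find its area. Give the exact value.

Both boundary curves give x as a function of w, so integrate with respect to w. Setting them equal: -w**2 + 2*w + 8 = 0, i.e. -(w - 4)*(w + 2) = 0, so they meet at w = -2, 4.
For w in [-2, 4], x = -w**2 + 4*w + 7 is on the right; area = ∫[-2,4] (-w**2 + 2*w + 8) dw = 36.

36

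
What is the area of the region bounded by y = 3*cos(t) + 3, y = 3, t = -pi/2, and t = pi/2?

On [-pi/2, pi/2], (3*cos(t) + 3) - (3) = 3*cos(t) is ≥ 0 throughout, so the area is a single integral of |3*cos(t)|.
∫[-pi/2,pi/2] (3*cos(t)) dt = 6.

6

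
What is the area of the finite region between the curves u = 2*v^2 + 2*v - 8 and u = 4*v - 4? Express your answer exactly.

Both boundary curves give u as a function of v, so integrate with respect to v. Setting them equal: 2*v^2 - 2*v - 4 = 0, i.e. 2*(v - 2)*(v + 1) = 0, so they meet at v = -1, 2.
For v in [-1, 2], u = 2*v^2 + 2*v - 8 is on the left; area = ∫[-1,2] (-(2*v^2 - 2*v - 4)) dv = 9.

9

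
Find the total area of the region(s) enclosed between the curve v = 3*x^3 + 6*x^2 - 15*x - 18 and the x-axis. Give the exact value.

253/4

The curve meets the x-axis where 3*x^3 + 6*x^2 - 15*x - 18 = 0, i.e. 3*(x - 2)*(x + 1)*(x + 3) = 0, at x = -3, -1, 2.
On [-3, -1] the curve lies above the axis; ∫[-3,-1] (3*x^3 + 6*x^2 - 15*x - 18) dx = 16, giving area 16.
On [-1, 2] the curve lies below the axis; ∫[-1,2] (3*x^3 + 6*x^2 - 15*x - 18) dx = -189/4, giving area 189/4.
Total area = 16 + 189/4 = 253/4.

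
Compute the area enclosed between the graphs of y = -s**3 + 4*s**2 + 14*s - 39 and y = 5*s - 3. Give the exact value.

Set the curves equal: -s**3 + 4*s**2 + 14*s - 39 = 5*s - 3, so -s**3 + 4*s**2 + 9*s - 36 = 0, which factors as -(s - 4)*(s - 3)*(s + 3) = 0. The curves meet at s = -3, 3, 4.
On [-3, 3], y = 5*s - 3 is on top; that piece has area ∫[-3,3] (-(-s**3 + 4*s**2 + 9*s - 36)) ds = 144.
On [3, 4], y = -s**3 + 4*s**2 + 14*s - 39 is on top; that piece has area ∫[3,4] (-s**3 + 4*s**2 + 9*s - 36) ds = 13/12.
Total enclosed area = 144 + 13/12 = 1741/12.

1741/12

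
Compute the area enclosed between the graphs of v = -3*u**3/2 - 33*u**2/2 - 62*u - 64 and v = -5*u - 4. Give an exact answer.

Set the curves equal: -3*u**3/2 - 33*u**2/2 - 62*u - 64 = -5*u - 4, so -3*u**3/2 - 33*u**2/2 - 57*u - 60 = 0, which factors as -3*(u + 2)*(u + 4)*(u + 5)/2 = 0. The curves meet at u = -5, -4, -2.
On [-5, -4], v = -5*u - 4 is on top; that piece has area ∫[-5,-4] (-(-3*u**3/2 - 33*u**2/2 - 57*u - 60)) du = 5/8.
On [-4, -2], v = -3*u**3/2 - 33*u**2/2 - 62*u - 64 is on top; that piece has area ∫[-4,-2] (-3*u**3/2 - 33*u**2/2 - 57*u - 60) du = 4.
Total enclosed area = 5/8 + 4 = 37/8.

37/8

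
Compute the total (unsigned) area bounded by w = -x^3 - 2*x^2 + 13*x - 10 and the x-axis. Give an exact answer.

The curve meets the x-axis where -x^3 - 2*x^2 + 13*x - 10 = 0, i.e. -(x - 2)*(x - 1)*(x + 5) = 0, at x = -5, 1, 2.
On [-5, 1] the curve lies below the axis; ∫[-5,1] (-x^3 - 2*x^2 + 13*x - 10) dx = -144, giving area 144.
On [1, 2] the curve lies above the axis; ∫[1,2] (-x^3 - 2*x^2 + 13*x - 10) dx = 13/12, giving area 13/12.
Total area = 144 + 13/12 = 1741/12.

1741/12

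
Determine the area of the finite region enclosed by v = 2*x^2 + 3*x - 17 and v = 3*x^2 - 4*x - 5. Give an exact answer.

Set the curves equal: 2*x^2 + 3*x - 17 = 3*x^2 - 4*x - 5, so -x^2 + 7*x - 12 = 0, which factors as -(x - 4)*(x - 3) = 0. The curves meet at x = 3, 4.
On [3, 4], v = 2*x^2 + 3*x - 17 is on top; that piece has area ∫[3,4] (-x^2 + 7*x - 12) dx = 1/6.

1/6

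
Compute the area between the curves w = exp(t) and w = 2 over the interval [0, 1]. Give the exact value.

The difference (exp(t)) - (2) = exp(t) - 2 changes sign at t = log(2) inside [0, 1], so split the integral there.
∫[0,log(2)] (exp(t) - 2) dt = 1 - log(4); the area of that piece is -1 + log(4).
∫[log(2),1] (exp(t) - 2) dt = -4 + 2*log(2) + exp(1).
Total area = (-1 + log(4)) + (-4 + 2*log(2) + exp(1)) = -5 + exp(1) + 4*log(2).

-5 + exp(1) + 4*log(2)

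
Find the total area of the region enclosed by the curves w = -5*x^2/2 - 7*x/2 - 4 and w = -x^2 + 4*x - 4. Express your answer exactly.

125/4

Set the curves equal: -5*x^2/2 - 7*x/2 - 4 = -x^2 + 4*x - 4, so -3*x^2/2 - 15*x/2 = 0, which factors as -3*x*(x + 5)/2 = 0. The curves meet at x = -5, 0.
On [-5, 0], w = -5*x^2/2 - 7*x/2 - 4 is on top; that piece has area ∫[-5,0] (-3*x^2/2 - 15*x/2) dx = 125/4.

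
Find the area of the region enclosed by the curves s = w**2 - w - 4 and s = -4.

Both boundary curves give s as a function of w, so integrate with respect to w. Setting them equal: w**2 - w = 0, i.e. w*(w - 1) = 0, so they meet at w = 0, 1.
For w in [0, 1], s = w**2 - w - 4 is on the left; area = ∫[0,1] (-(w**2 - w)) dw = 1/6.

1/6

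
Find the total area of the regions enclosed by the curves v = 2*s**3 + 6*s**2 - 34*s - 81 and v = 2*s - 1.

Set the curves equal: 2*s**3 + 6*s**2 - 34*s - 81 = 2*s - 1, so 2*s**3 + 6*s**2 - 36*s - 80 = 0, which factors as 2*(s - 4)*(s + 2)*(s + 5) = 0. The curves meet at s = -5, -2, 4.
On [-5, -2], v = 2*s**3 + 6*s**2 - 34*s - 81 is on top; that piece has area ∫[-5,-2] (2*s**3 + 6*s**2 - 36*s - 80) ds = 135/2.
On [-2, 4], v = 2*s - 1 is on top; that piece has area ∫[-2,4] (-(2*s**3 + 6*s**2 - 36*s - 80)) ds = 432.
Total enclosed area = 135/2 + 432 = 999/2.

999/2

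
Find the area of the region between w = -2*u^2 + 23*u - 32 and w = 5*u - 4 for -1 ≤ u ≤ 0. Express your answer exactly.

On [-1, 0], (-2*u^2 + 23*u - 32) - (5*u - 4) = -2*u^2 + 18*u - 28 is ≤ 0 throughout, so the area is a single integral of |-2*u^2 + 18*u - 28|.
∫[-1,0] (-2*u^2 + 18*u - 28) du = -113/3; the area of that piece is 113/3.

113/3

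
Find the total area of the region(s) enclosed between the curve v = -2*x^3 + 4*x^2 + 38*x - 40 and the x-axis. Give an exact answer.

2521/6

The curve meets the x-axis where -2*x^3 + 4*x^2 + 38*x - 40 = 0, i.e. -2*(x - 5)*(x - 1)*(x + 4) = 0, at x = -4, 1, 5.
On [-4, 1] the curve lies below the axis; ∫[-4,1] (-2*x^3 + 4*x^2 + 38*x - 40) dx = -1625/6, giving area 1625/6.
On [1, 5] the curve lies above the axis; ∫[1,5] (-2*x^3 + 4*x^2 + 38*x - 40) dx = 448/3, giving area 448/3.
Total area = 1625/6 + 448/3 = 2521/6.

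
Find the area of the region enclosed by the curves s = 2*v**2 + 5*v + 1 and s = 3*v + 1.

Both boundary curves give s as a function of v, so integrate with respect to v. Setting them equal: 2*v**2 + 2*v = 0, i.e. 2*v*(v + 1) = 0, so they meet at v = -1, 0.
For v in [-1, 0], s = 2*v**2 + 5*v + 1 is on the left; area = ∫[-1,0] (-(2*v**2 + 2*v)) dv = 1/3.

1/3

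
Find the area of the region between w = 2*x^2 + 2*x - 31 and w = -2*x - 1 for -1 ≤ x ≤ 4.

94

The difference (2*x^2 + 2*x - 31) - (-2*x - 1) = 2*x^2 + 4*x - 30 changes sign at x = 3 inside [-1, 4], so split the integral there.
∫[-1,3] (2*x^2 + 4*x - 30) dx = -256/3; the area of that piece is 256/3.
∫[3,4] (2*x^2 + 4*x - 30) dx = 26/3.
Total area = 256/3 + 26/3 = 94.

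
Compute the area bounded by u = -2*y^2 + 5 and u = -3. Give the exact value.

64/3

Both boundary curves give u as a function of y, so integrate with respect to y. Setting them equal: -2*y^2 + 8 = 0, i.e. -2*(y - 2)*(y + 2) = 0, so they meet at y = -2, 2.
For y in [-2, 2], u = -2*y^2 + 5 is on the right; area = ∫[-2,2] (-2*y^2 + 8) dy = 64/3.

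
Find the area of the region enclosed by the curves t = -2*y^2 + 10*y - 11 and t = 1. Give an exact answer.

Both boundary curves give t as a function of y, so integrate with respect to y. Setting them equal: -2*y^2 + 10*y - 12 = 0, i.e. -2*(y - 3)*(y - 2) = 0, so they meet at y = 2, 3.
For y in [2, 3], t = -2*y^2 + 10*y - 11 is on the right; area = ∫[2,3] (-2*y^2 + 10*y - 12) dy = 1/3.

1/3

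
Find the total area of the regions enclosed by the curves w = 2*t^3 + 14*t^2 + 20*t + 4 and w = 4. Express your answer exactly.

253/6

Set the curves equal: 2*t^3 + 14*t^2 + 20*t + 4 = 4, so 2*t^3 + 14*t^2 + 20*t = 0, which factors as 2*t*(t + 2)*(t + 5) = 0. The curves meet at t = -5, -2, 0.
On [-5, -2], w = 2*t^3 + 14*t^2 + 20*t + 4 is on top; that piece has area ∫[-5,-2] (2*t^3 + 14*t^2 + 20*t) dt = 63/2.
On [-2, 0], w = 4 is on top; that piece has area ∫[-2,0] (-(2*t^3 + 14*t^2 + 20*t)) dt = 32/3.
Total enclosed area = 63/2 + 32/3 = 253/6.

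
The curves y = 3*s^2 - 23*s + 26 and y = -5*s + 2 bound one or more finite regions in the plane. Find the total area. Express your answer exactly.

4

Set the curves equal: 3*s^2 - 23*s + 26 = -5*s + 2, so 3*s^2 - 18*s + 24 = 0, which factors as 3*(s - 4)*(s - 2) = 0. The curves meet at s = 2, 4.
On [2, 4], y = -5*s + 2 is on top; that piece has area ∫[2,4] (-(3*s^2 - 18*s + 24)) ds = 4.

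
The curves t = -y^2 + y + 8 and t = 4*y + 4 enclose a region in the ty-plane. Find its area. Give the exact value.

Both boundary curves give t as a function of y, so integrate with respect to y. Setting them equal: -y^2 - 3*y + 4 = 0, i.e. -(y - 1)*(y + 4) = 0, so they meet at y = -4, 1.
For y in [-4, 1], t = -y^2 + y + 8 is on the right; area = ∫[-4,1] (-y^2 - 3*y + 4) dy = 125/6.

125/6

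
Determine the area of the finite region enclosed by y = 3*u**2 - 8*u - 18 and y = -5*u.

Set the curves equal: 3*u**2 - 8*u - 18 = -5*u, so 3*u**2 - 3*u - 18 = 0, which factors as 3*(u - 3)*(u + 2) = 0. The curves meet at u = -2, 3.
On [-2, 3], y = -5*u is on top; that piece has area ∫[-2,3] (-(3*u**2 - 3*u - 18)) du = 125/2.

125/2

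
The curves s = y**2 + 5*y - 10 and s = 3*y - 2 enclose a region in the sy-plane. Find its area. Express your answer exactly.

36

Both boundary curves give s as a function of y, so integrate with respect to y. Setting them equal: y**2 + 2*y - 8 = 0, i.e. (y - 2)*(y + 4) = 0, so they meet at y = -4, 2.
For y in [-4, 2], s = y**2 + 5*y - 10 is on the left; area = ∫[-4,2] (-(y**2 + 2*y - 8)) dy = 36.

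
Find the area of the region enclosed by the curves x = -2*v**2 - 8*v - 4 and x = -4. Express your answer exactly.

Both boundary curves give x as a function of v, so integrate with respect to v. Setting them equal: -2*v**2 - 8*v = 0, i.e. -2*v*(v + 4) = 0, so they meet at v = -4, 0.
For v in [-4, 0], x = -2*v**2 - 8*v - 4 is on the right; area = ∫[-4,0] (-2*v**2 - 8*v) dv = 64/3.

64/3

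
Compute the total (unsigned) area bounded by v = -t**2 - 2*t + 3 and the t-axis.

32/3

The curve meets the t-axis where -t**2 - 2*t + 3 = 0, i.e. -(t - 1)*(t + 3) = 0, at t = -3, 1.
On [-3, 1] the curve lies above the axis; ∫[-3,1] (-t**2 - 2*t + 3) dt = 32/3, giving area 32/3.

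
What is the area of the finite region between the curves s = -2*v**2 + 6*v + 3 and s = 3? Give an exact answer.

Both boundary curves give s as a function of v, so integrate with respect to v. Setting them equal: -2*v**2 + 6*v = 0, i.e. -2*v*(v - 3) = 0, so they meet at v = 0, 3.
For v in [0, 3], s = -2*v**2 + 6*v + 3 is on the right; area = ∫[0,3] (-2*v**2 + 6*v) dv = 9.

9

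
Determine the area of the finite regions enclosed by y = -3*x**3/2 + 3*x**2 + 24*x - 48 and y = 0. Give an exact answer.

284

Set the curves equal: -3*x**3/2 + 3*x**2 + 24*x - 48 = 0, so -3*x**3/2 + 3*x**2 + 24*x - 48 = 0, which factors as -3*(x - 4)*(x - 2)*(x + 4)/2 = 0. The curves meet at x = -4, 2, 4.
On [-4, 2], y = 0 is on top; that piece has area ∫[-4,2] (-(-3*x**3/2 + 3*x**2 + 24*x - 48)) dx = 270.
On [2, 4], y = -3*x**3/2 + 3*x**2 + 24*x - 48 is on top; that piece has area ∫[2,4] (-3*x**3/2 + 3*x**2 + 24*x - 48) dx = 14.
Total enclosed area = 270 + 14 = 284.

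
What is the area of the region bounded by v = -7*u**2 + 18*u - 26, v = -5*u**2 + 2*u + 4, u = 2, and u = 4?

The difference (-7*u**2 + 18*u - 26) - (-5*u**2 + 2*u + 4) = -2*u**2 + 16*u - 30 changes sign at u = 3 inside [2, 4], so split the integral there.
∫[2,3] (-2*u**2 + 16*u - 30) du = -8/3; the area of that piece is 8/3.
∫[3,4] (-2*u**2 + 16*u - 30) du = 4/3.
Total area = 8/3 + 4/3 = 4.

4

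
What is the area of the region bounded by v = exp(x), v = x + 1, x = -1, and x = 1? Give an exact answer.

On [-1, 1], (exp(x)) - (x + 1) = -x + exp(x) - 1 is ≥ 0 throughout, so the area is a single integral of |-x + exp(x) - 1|.
∫[-1,1] (-x + exp(x) - 1) dx = -2 - exp(-1) + exp(1).

-2 - exp(-1) + exp(1)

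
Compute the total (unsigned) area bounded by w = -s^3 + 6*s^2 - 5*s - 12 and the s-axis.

The curve meets the s-axis where -s^3 + 6*s^2 - 5*s - 12 = 0, i.e. -(s - 4)*(s - 3)*(s + 1) = 0, at s = -1, 3, 4.
On [-1, 3] the curve lies below the axis; ∫[-1,3] (-s^3 + 6*s^2 - 5*s - 12) ds = -32, giving area 32.
On [3, 4] the curve lies above the axis; ∫[3,4] (-s^3 + 6*s^2 - 5*s - 12) ds = 3/4, giving area 3/4.
Total area = 32 + 3/4 = 131/4.

131/4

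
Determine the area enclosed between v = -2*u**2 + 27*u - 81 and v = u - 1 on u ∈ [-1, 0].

281/3

On [-1, 0], (-2*u**2 + 27*u - 81) - (u - 1) = -2*u**2 + 26*u - 80 is ≤ 0 throughout, so the area is a single integral of |-2*u**2 + 26*u - 80|.
∫[-1,0] (-2*u**2 + 26*u - 80) du = -281/3; the area of that piece is 281/3.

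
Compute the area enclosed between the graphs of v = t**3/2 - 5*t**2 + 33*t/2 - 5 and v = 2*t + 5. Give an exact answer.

71/12

Set the curves equal: t**3/2 - 5*t**2 + 33*t/2 - 5 = 2*t + 5, so t**3/2 - 5*t**2 + 29*t/2 - 10 = 0, which factors as (t - 5)*(t - 4)*(t - 1)/2 = 0. The curves meet at t = 1, 4, 5.
On [1, 4], v = t**3/2 - 5*t**2 + 33*t/2 - 5 is on top; that piece has area ∫[1,4] (t**3/2 - 5*t**2 + 29*t/2 - 10) dt = 45/8.
On [4, 5], v = 2*t + 5 is on top; that piece has area ∫[4,5] (-(t**3/2 - 5*t**2 + 29*t/2 - 10)) dt = 7/24.
Total enclosed area = 45/8 + 7/24 = 71/12.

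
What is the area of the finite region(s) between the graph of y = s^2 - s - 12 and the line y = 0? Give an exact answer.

The curve meets the s-axis where s^2 - s - 12 = 0, i.e. (s - 4)*(s + 3) = 0, at s = -3, 4.
On [-3, 4] the curve lies below the axis; ∫[-3,4] (s^2 - s - 12) ds = -343/6, giving area 343/6.

343/6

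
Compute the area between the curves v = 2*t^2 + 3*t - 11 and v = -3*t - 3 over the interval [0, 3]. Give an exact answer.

89/3

The difference (2*t^2 + 3*t - 11) - (-3*t - 3) = 2*t^2 + 6*t - 8 changes sign at t = 1 inside [0, 3], so split the integral there.
∫[0,1] (2*t^2 + 6*t - 8) dt = -13/3; the area of that piece is 13/3.
∫[1,3] (2*t^2 + 6*t - 8) dt = 76/3.
Total area = 13/3 + 76/3 = 89/3.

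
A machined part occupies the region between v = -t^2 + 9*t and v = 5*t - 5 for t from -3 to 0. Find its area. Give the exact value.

52/3

The difference (-t^2 + 9*t) - (5*t - 5) = -t^2 + 4*t + 5 changes sign at t = -1 inside [-3, 0], so split the integral there.
∫[-3,-1] (-t^2 + 4*t + 5) dt = -44/3; the area of that piece is 44/3.
∫[-1,0] (-t^2 + 4*t + 5) dt = 8/3.
Total area = 44/3 + 8/3 = 52/3.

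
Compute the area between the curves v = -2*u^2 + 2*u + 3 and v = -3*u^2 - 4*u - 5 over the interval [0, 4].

304/3

On [0, 4], (-2*u^2 + 2*u + 3) - (-3*u^2 - 4*u - 5) = u^2 + 6*u + 8 is ≥ 0 throughout, so the area is a single integral of |u^2 + 6*u + 8|.
∫[0,4] (u^2 + 6*u + 8) du = 304/3.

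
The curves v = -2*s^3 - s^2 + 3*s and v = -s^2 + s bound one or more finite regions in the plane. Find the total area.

1

Set the curves equal: -2*s^3 - s^2 + 3*s = -s^2 + s, so -2*s^3 + 2*s = 0, which factors as -2*s*(s - 1)*(s + 1) = 0. The curves meet at s = -1, 0, 1.
On [-1, 0], v = -s^2 + s is on top; that piece has area ∫[-1,0] (-(-2*s^3 + 2*s)) ds = 1/2.
On [0, 1], v = -2*s^3 - s^2 + 3*s is on top; that piece has area ∫[0,1] (-2*s^3 + 2*s) ds = 1/2.
Total enclosed area = 1/2 + 1/2 = 1.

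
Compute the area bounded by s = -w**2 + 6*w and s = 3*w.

9/2

Both boundary curves give s as a function of w, so integrate with respect to w. Setting them equal: -w**2 + 3*w = 0, i.e. -w*(w - 3) = 0, so they meet at w = 0, 3.
For w in [0, 3], s = -w**2 + 6*w is on the right; area = ∫[0,3] (-w**2 + 3*w) dw = 9/2.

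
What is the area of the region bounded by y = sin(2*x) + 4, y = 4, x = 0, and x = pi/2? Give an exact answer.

1

On [0, pi/2], (sin(2*x) + 4) - (4) = sin(2*x) is ≥ 0 throughout, so the area is a single integral of |sin(2*x)|.
∫[0,pi/2] (sin(2*x)) dx = 1.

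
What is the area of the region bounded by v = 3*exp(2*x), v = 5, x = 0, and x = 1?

-17/2 - 11*log(3)/2 + log(15)/2 + 9*log(5)/2 + 3*exp(2)/2

The difference (3*exp(2*x)) - (5) = 3*exp(2*x) - 5 changes sign at x = -log(3)/2 + log(5)/2 inside [0, 1], so split the integral there.
∫[0,-log(3)/2 + log(5)/2] (3*exp(2*x) - 5) dx = log(9*sqrt(15)/125) + 1; the area of that piece is -1 + log(25*sqrt(15)/27).
∫[-log(3)/2 + log(5)/2,1] (3*exp(2*x) - 5) dx = -15/2 - 5*log(3)/2 + 5*log(5)/2 + 3*exp(2)/2.
Total area = (-1 + log(25*sqrt(15)/27)) + (-15/2 - 5*log(3)/2 + 5*log(5)/2 + 3*exp(2)/2) = -17/2 - 11*log(3)/2 + log(15)/2 + 9*log(5)/2 + 3*exp(2)/2.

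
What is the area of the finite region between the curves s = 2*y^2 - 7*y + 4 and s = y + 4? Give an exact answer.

64/3

Both boundary curves give s as a function of y, so integrate with respect to y. Setting them equal: 2*y^2 - 8*y = 0, i.e. 2*y*(y - 4) = 0, so they meet at y = 0, 4.
For y in [0, 4], s = 2*y^2 - 7*y + 4 is on the left; area = ∫[0,4] (-(2*y^2 - 8*y)) dy = 64/3.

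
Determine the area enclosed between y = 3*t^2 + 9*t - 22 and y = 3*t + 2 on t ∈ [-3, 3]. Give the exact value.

110

The difference (3*t^2 + 9*t - 22) - (3*t + 2) = 3*t^2 + 6*t - 24 changes sign at t = 2 inside [-3, 3], so split the integral there.
∫[-3,2] (3*t^2 + 6*t - 24) dt = -100; the area of that piece is 100.
∫[2,3] (3*t^2 + 6*t - 24) dt = 10.
Total area = 100 + 10 = 110.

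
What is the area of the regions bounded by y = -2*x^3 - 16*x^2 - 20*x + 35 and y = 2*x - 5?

Set the curves equal: -2*x^3 - 16*x^2 - 20*x + 35 = 2*x - 5, so -2*x^3 - 16*x^2 - 22*x + 40 = 0, which factors as -2*(x - 1)*(x + 4)*(x + 5) = 0. The curves meet at x = -5, -4, 1.
On [-5, -4], y = 2*x - 5 is on top; that piece has area ∫[-5,-4] (-(-2*x^3 - 16*x^2 - 22*x + 40)) dx = 11/6.
On [-4, 1], y = -2*x^3 - 16*x^2 - 20*x + 35 is on top; that piece has area ∫[-4,1] (-2*x^3 - 16*x^2 - 22*x + 40) dx = 875/6.
Total enclosed area = 11/6 + 875/6 = 443/3.

443/3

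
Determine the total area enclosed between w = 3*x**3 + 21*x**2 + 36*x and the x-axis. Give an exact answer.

The curve meets the x-axis where 3*x**3 + 21*x**2 + 36*x = 0, i.e. 3*x*(x + 3)*(x + 4) = 0, at x = -4, -3, 0.
On [-4, -3] the curve lies above the axis; ∫[-4,-3] (3*x**3 + 21*x**2 + 36*x) dx = 7/4, giving area 7/4.
On [-3, 0] the curve lies below the axis; ∫[-3,0] (3*x**3 + 21*x**2 + 36*x) dx = -135/4, giving area 135/4.
Total area = 7/4 + 135/4 = 71/2.

71/2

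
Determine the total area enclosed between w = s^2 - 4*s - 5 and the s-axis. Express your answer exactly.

36

The curve meets the s-axis where s^2 - 4*s - 5 = 0, i.e. (s - 5)*(s + 1) = 0, at s = -1, 5.
On [-1, 5] the curve lies below the axis; ∫[-1,5] (s^2 - 4*s - 5) ds = -36, giving area 36.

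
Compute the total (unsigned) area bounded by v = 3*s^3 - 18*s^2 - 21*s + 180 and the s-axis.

The curve meets the s-axis where 3*s^3 - 18*s^2 - 21*s + 180 = 0, i.e. 3*(s - 5)*(s - 4)*(s + 3) = 0, at s = -3, 4, 5.
On [-3, 4] the curve lies above the axis; ∫[-3,4] (3*s^3 - 18*s^2 - 21*s + 180) ds = 3087/4, giving area 3087/4.
On [4, 5] the curve lies below the axis; ∫[4,5] (3*s^3 - 18*s^2 - 21*s + 180) ds = -15/4, giving area 15/4.
Total area = 3087/4 + 15/4 = 1551/2.

1551/2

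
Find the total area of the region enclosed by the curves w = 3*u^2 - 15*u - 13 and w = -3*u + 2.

108

Set the curves equal: 3*u^2 - 15*u - 13 = -3*u + 2, so 3*u^2 - 12*u - 15 = 0, which factors as 3*(u - 5)*(u + 1) = 0. The curves meet at u = -1, 5.
On [-1, 5], w = -3*u + 2 is on top; that piece has area ∫[-1,5] (-(3*u^2 - 12*u - 15)) du = 108.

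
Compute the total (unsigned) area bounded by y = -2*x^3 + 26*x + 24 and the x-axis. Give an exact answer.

407/2

The curve meets the x-axis where -2*x^3 + 26*x + 24 = 0, i.e. -2*(x - 4)*(x + 1)*(x + 3) = 0, at x = -3, -1, 4.
On [-3, -1] the curve lies below the axis; ∫[-3,-1] (-2*x^3 + 26*x + 24) dx = -16, giving area 16.
On [-1, 4] the curve lies above the axis; ∫[-1,4] (-2*x^3 + 26*x + 24) dx = 375/2, giving area 375/2.
Total area = 16 + 375/2 = 407/2.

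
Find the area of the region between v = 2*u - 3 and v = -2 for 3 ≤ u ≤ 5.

On [3, 5], (2*u - 3) - (-2) = 2*u - 1 is ≥ 0 throughout, so the area is a single integral of |2*u - 1|.
∫[3,5] (2*u - 1) du = 14.

14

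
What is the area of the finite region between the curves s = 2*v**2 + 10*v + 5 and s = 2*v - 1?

8/3

Both boundary curves give s as a function of v, so integrate with respect to v. Setting them equal: 2*v**2 + 8*v + 6 = 0, i.e. 2*(v + 1)*(v + 3) = 0, so they meet at v = -3, -1.
For v in [-3, -1], s = 2*v**2 + 10*v + 5 is on the left; area = ∫[-3,-1] (-(2*v**2 + 8*v + 6)) dv = 8/3.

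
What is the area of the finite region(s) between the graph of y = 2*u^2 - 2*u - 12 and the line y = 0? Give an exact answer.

The curve meets the u-axis where 2*u^2 - 2*u - 12 = 0, i.e. 2*(u - 3)*(u + 2) = 0, at u = -2, 3.
On [-2, 3] the curve lies below the axis; ∫[-2,3] (2*u^2 - 2*u - 12) du = -125/3, giving area 125/3.

125/3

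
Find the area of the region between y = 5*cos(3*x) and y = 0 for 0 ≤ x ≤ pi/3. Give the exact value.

The difference (5*cos(3*x)) - (0) = 5*cos(3*x) changes sign at x = pi/6 inside [0, pi/3], so split the integral there.
∫[0,pi/6] (5*cos(3*x)) dx = 5/3.
∫[pi/6,pi/3] (5*cos(3*x)) dx = -5/3; the area of that piece is 5/3.
Total area = 5/3 + 5/3 = 10/3.

10/3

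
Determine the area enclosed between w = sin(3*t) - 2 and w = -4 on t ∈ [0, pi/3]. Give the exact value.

On [0, pi/3], (sin(3*t) - 2) - (-4) = sin(3*t) + 2 is ≥ 0 throughout, so the area is a single integral of |sin(3*t) + 2|.
∫[0,pi/3] (sin(3*t) + 2) dt = 2/3 + 2*pi/3.

2/3 + 2*pi/3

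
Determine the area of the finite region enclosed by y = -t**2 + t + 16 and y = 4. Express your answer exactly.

Set the curves equal: -t**2 + t + 16 = 4, so -t**2 + t + 12 = 0, which factors as -(t - 4)*(t + 3) = 0. The curves meet at t = -3, 4.
On [-3, 4], y = -t**2 + t + 16 is on top; that piece has area ∫[-3,4] (-t**2 + t + 12) dt = 343/6.

343/6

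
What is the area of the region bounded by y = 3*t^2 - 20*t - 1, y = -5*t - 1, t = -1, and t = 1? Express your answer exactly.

15

The difference (3*t^2 - 20*t - 1) - (-5*t - 1) = 3*t^2 - 15*t changes sign at t = 0 inside [-1, 1], so split the integral there.
∫[-1,0] (3*t^2 - 15*t) dt = 17/2.
∫[0,1] (3*t^2 - 15*t) dt = -13/2; the area of that piece is 13/2.
Total area = 17/2 + 13/2 = 15.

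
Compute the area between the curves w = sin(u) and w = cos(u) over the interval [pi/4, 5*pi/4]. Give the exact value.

On [pi/4, 5*pi/4], (sin(u)) - (cos(u)) = sin(u) - cos(u) is ≥ 0 throughout, so the area is a single integral of |sin(u) - cos(u)|.
∫[pi/4,5*pi/4] (sin(u) - cos(u)) du = 2*sqrt(2).

2*sqrt(2)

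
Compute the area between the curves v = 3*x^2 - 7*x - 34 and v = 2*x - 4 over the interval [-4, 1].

The difference (3*x^2 - 7*x - 34) - (2*x - 4) = 3*x^2 - 9*x - 30 changes sign at x = -2 inside [-4, 1], so split the integral there.
∫[-4,-2] (3*x^2 - 9*x - 30) dx = 50.
∫[-2,1] (3*x^2 - 9*x - 30) dx = -135/2; the area of that piece is 135/2.
Total area = 50 + 135/2 = 235/2.

235/2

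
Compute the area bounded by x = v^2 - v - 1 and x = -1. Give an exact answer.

Both boundary curves give x as a function of v, so integrate with respect to v. Setting them equal: v^2 - v = 0, i.e. v*(v - 1) = 0, so they meet at v = 0, 1.
For v in [0, 1], x = v^2 - v - 1 is on the left; area = ∫[0,1] (-(v^2 - v)) dv = 1/6.

1/6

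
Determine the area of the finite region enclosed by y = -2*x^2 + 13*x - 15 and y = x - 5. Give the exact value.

Set the curves equal: -2*x^2 + 13*x - 15 = x - 5, so -2*x^2 + 12*x - 10 = 0, which factors as -2*(x - 5)*(x - 1) = 0. The curves meet at x = 1, 5.
On [1, 5], y = -2*x^2 + 13*x - 15 is on top; that piece has area ∫[1,5] (-2*x^2 + 12*x - 10) dx = 64/3.

64/3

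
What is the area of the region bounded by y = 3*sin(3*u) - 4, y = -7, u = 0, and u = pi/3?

On [0, pi/3], (3*sin(3*u) - 4) - (-7) = 3*sin(3*u) + 3 is ≥ 0 throughout, so the area is a single integral of |3*sin(3*u) + 3|.
∫[0,pi/3] (3*sin(3*u) + 3) du = 2 + pi.

2 + pi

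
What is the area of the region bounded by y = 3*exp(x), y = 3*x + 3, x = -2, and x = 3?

-45/2 - 3*exp(-2) + 3*exp(3)

On [-2, 3], (3*exp(x)) - (3*x + 3) = -3*x + 3*exp(x) - 3 is ≥ 0 throughout, so the area is a single integral of |-3*x + 3*exp(x) - 3|.
∫[-2,3] (-3*x + 3*exp(x) - 3) dx = -45/2 - 3*exp(-2) + 3*exp(3).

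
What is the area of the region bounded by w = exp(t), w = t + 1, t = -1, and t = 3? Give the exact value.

On [-1, 3], (exp(t)) - (t + 1) = -t + exp(t) - 1 is ≥ 0 throughout, so the area is a single integral of |-t + exp(t) - 1|.
∫[-1,3] (-t + exp(t) - 1) dt = -8 - exp(-1) + exp(3).

-8 - exp(-1) + exp(3)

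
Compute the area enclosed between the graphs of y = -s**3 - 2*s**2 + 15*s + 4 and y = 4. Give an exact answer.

863/6

Set the curves equal: -s**3 - 2*s**2 + 15*s + 4 = 4, so -s**3 - 2*s**2 + 15*s = 0, which factors as -s*(s - 3)*(s + 5) = 0. The curves meet at s = -5, 0, 3.
On [-5, 0], y = 4 is on top; that piece has area ∫[-5,0] (-(-s**3 - 2*s**2 + 15*s)) ds = 1375/12.
On [0, 3], y = -s**3 - 2*s**2 + 15*s + 4 is on top; that piece has area ∫[0,3] (-s**3 - 2*s**2 + 15*s) ds = 117/4.
Total enclosed area = 1375/12 + 117/4 = 863/6.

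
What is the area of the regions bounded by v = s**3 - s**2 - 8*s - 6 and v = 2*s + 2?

443/6

Set the curves equal: s**3 - s**2 - 8*s - 6 = 2*s + 2, so s**3 - s**2 - 10*s - 8 = 0, which factors as (s - 4)*(s + 1)*(s + 2) = 0. The curves meet at s = -2, -1, 4.
On [-2, -1], v = s**3 - s**2 - 8*s - 6 is on top; that piece has area ∫[-2,-1] (s**3 - s**2 - 10*s - 8) ds = 11/12.
On [-1, 4], v = 2*s + 2 is on top; that piece has area ∫[-1,4] (-(s**3 - s**2 - 10*s - 8)) ds = 875/12.
Total enclosed area = 11/12 + 875/12 = 443/6.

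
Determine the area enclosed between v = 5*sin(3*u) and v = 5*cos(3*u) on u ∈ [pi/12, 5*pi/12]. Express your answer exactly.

On [pi/12, 5*pi/12], (5*sin(3*u)) - (5*cos(3*u)) = 5*sin(3*u) - 5*cos(3*u) is ≥ 0 throughout, so the area is a single integral of |5*sin(3*u) - 5*cos(3*u)|.
∫[pi/12,5*pi/12] (5*sin(3*u) - 5*cos(3*u)) du = 10*sqrt(2)/3.

10*sqrt(2)/3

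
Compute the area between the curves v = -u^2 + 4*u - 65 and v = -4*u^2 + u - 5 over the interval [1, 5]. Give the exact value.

109

The difference (-u^2 + 4*u - 65) - (-4*u^2 + u - 5) = 3*u^2 + 3*u - 60 changes sign at u = 4 inside [1, 5], so split the integral there.
∫[1,4] (3*u^2 + 3*u - 60) du = -189/2; the area of that piece is 189/2.
∫[4,5] (3*u^2 + 3*u - 60) du = 29/2.
Total area = 189/2 + 29/2 = 109.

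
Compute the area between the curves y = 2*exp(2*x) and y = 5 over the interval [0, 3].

The difference (2*exp(2*x)) - (5) = 2*exp(2*x) - 5 changes sign at x = -log(2)/2 + log(5)/2 inside [0, 3], so split the integral there.
∫[0,-log(2)/2 + log(5)/2] (2*exp(2*x) - 5) dx = log(4*sqrt(10)/125) + 3/2; the area of that piece is -3/2 + log(25*sqrt(10)/8).
∫[-log(2)/2 + log(5)/2,3] (2*exp(2*x) - 5) dx = -35/2 - 5*log(2)/2 + 5*log(5)/2 + exp(6).
Total area = (-3/2 + log(25*sqrt(10)/8)) + (-35/2 - 5*log(2)/2 + 5*log(5)/2 + exp(6)) = -19 - 11*log(2)/2 + log(10)/2 + 9*log(5)/2 + exp(6).

-19 - 11*log(2)/2 + log(10)/2 + 9*log(5)/2 + exp(6)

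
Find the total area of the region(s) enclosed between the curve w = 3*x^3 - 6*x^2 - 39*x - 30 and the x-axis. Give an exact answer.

1741/4

The curve meets the x-axis where 3*x^3 - 6*x^2 - 39*x - 30 = 0, i.e. 3*(x - 5)*(x + 1)*(x + 2) = 0, at x = -2, -1, 5.
On [-2, -1] the curve lies above the axis; ∫[-2,-1] (3*x^3 - 6*x^2 - 39*x - 30) dx = 13/4, giving area 13/4.
On [-1, 5] the curve lies below the axis; ∫[-1,5] (3*x^3 - 6*x^2 - 39*x - 30) dx = -432, giving area 432.
Total area = 13/4 + 432 = 1741/4.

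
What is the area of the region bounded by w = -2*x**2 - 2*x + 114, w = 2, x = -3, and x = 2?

On [-3, 2], (-2*x**2 - 2*x + 114) - (2) = -2*x**2 - 2*x + 112 is ≥ 0 throughout, so the area is a single integral of |-2*x**2 - 2*x + 112|.
∫[-3,2] (-2*x**2 - 2*x + 112) dx = 1625/3.

1625/3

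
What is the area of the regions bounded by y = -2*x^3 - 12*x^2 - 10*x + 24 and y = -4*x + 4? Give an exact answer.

Set the curves equal: -2*x^3 - 12*x^2 - 10*x + 24 = -4*x + 4, so -2*x^3 - 12*x^2 - 6*x + 20 = 0, which factors as -2*(x - 1)*(x + 2)*(x + 5) = 0. The curves meet at x = -5, -2, 1.
On [-5, -2], y = -4*x + 4 is on top; that piece has area ∫[-5,-2] (-(-2*x^3 - 12*x^2 - 6*x + 20)) dx = 81/2.
On [-2, 1], y = -2*x^3 - 12*x^2 - 10*x + 24 is on top; that piece has area ∫[-2,1] (-2*x^3 - 12*x^2 - 6*x + 20) dx = 81/2.
Total enclosed area = 81/2 + 81/2 = 81.

81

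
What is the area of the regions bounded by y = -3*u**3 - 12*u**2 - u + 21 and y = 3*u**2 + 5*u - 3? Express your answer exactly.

253/4

Set the curves equal: -3*u**3 - 12*u**2 - u + 21 = 3*u**2 + 5*u - 3, so -3*u**3 - 15*u**2 - 6*u + 24 = 0, which factors as -3*(u - 1)*(u + 2)*(u + 4) = 0. The curves meet at u = -4, -2, 1.
On [-4, -2], y = 3*u**2 + 5*u - 3 is on top; that piece has area ∫[-4,-2] (-(-3*u**3 - 15*u**2 - 6*u + 24)) du = 16.
On [-2, 1], y = -3*u**3 - 12*u**2 - u + 21 is on top; that piece has area ∫[-2,1] (-3*u**3 - 15*u**2 - 6*u + 24) du = 189/4.
Total enclosed area = 16 + 189/4 = 253/4.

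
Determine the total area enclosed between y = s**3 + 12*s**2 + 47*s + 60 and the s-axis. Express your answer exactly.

The curve meets the s-axis where s**3 + 12*s**2 + 47*s + 60 = 0, i.e. (s + 3)*(s + 4)*(s + 5) = 0, at s = -5, -4, -3.
On [-5, -4] the curve lies above the axis; ∫[-5,-4] (s**3 + 12*s**2 + 47*s + 60) ds = 1/4, giving area 1/4.
On [-4, -3] the curve lies below the axis; ∫[-4,-3] (s**3 + 12*s**2 + 47*s + 60) ds = -1/4, giving area 1/4.
Total area = 1/4 + 1/4 = 1/2.

1/2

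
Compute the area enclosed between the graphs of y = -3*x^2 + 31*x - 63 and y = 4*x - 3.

1/2

Set the curves equal: -3*x^2 + 31*x - 63 = 4*x - 3, so -3*x^2 + 27*x - 60 = 0, which factors as -3*(x - 5)*(x - 4) = 0. The curves meet at x = 4, 5.
On [4, 5], y = -3*x^2 + 31*x - 63 is on top; that piece has area ∫[4,5] (-3*x^2 + 27*x - 60) dx = 1/2.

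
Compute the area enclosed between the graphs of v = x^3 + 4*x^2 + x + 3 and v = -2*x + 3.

37/12

Set the curves equal: x^3 + 4*x^2 + x + 3 = -2*x + 3, so x^3 + 4*x^2 + 3*x = 0, which factors as x*(x + 1)*(x + 3) = 0. The curves meet at x = -3, -1, 0.
On [-3, -1], v = x^3 + 4*x^2 + x + 3 is on top; that piece has area ∫[-3,-1] (x^3 + 4*x^2 + 3*x) dx = 8/3.
On [-1, 0], v = -2*x + 3 is on top; that piece has area ∫[-1,0] (-(x^3 + 4*x^2 + 3*x)) dx = 5/12.
Total enclosed area = 8/3 + 5/12 = 37/12.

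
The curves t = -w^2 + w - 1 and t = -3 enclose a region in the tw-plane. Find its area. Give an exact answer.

9/2

Both boundary curves give t as a function of w, so integrate with respect to w. Setting them equal: -w^2 + w + 2 = 0, i.e. -(w - 2)*(w + 1) = 0, so they meet at w = -1, 2.
For w in [-1, 2], t = -w^2 + w - 1 is on the right; area = ∫[-1,2] (-w^2 + w + 2) dw = 9/2.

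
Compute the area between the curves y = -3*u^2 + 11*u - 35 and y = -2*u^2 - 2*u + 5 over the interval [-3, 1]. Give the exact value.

664/3

On [-3, 1], (-3*u^2 + 11*u - 35) - (-2*u^2 - 2*u + 5) = -u^2 + 13*u - 40 is ≤ 0 throughout, so the area is a single integral of |-u^2 + 13*u - 40|.
∫[-3,1] (-u^2 + 13*u - 40) du = -664/3; the area of that piece is 664/3.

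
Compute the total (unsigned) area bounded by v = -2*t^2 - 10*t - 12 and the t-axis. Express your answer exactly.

1/3

The curve meets the t-axis where -2*t^2 - 10*t - 12 = 0, i.e. -2*(t + 2)*(t + 3) = 0, at t = -3, -2.
On [-3, -2] the curve lies above the axis; ∫[-3,-2] (-2*t^2 - 10*t - 12) dt = 1/3, giving area 1/3.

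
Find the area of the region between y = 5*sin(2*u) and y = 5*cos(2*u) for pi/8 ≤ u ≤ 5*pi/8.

5*sqrt(2)

On [pi/8, 5*pi/8], (5*sin(2*u)) - (5*cos(2*u)) = 5*sin(2*u) - 5*cos(2*u) is ≥ 0 throughout, so the area is a single integral of |5*sin(2*u) - 5*cos(2*u)|.
∫[pi/8,5*pi/8] (5*sin(2*u) - 5*cos(2*u)) du = 5*sqrt(2).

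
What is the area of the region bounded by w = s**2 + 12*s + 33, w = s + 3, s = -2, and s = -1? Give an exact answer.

On [-2, -1], (s**2 + 12*s + 33) - (s + 3) = s**2 + 11*s + 30 is ≥ 0 throughout, so the area is a single integral of |s**2 + 11*s + 30|.
∫[-2,-1] (s**2 + 11*s + 30) ds = 95/6.

95/6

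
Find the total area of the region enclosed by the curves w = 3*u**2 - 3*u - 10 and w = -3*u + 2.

Set the curves equal: 3*u**2 - 3*u - 10 = -3*u + 2, so 3*u**2 - 12 = 0, which factors as 3*(u - 2)*(u + 2) = 0. The curves meet at u = -2, 2.
On [-2, 2], w = -3*u + 2 is on top; that piece has area ∫[-2,2] (-(3*u**2 - 12)) du = 32.

32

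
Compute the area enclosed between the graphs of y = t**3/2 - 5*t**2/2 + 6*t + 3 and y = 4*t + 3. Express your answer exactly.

71/12

Set the curves equal: t**3/2 - 5*t**2/2 + 6*t + 3 = 4*t + 3, so t**3/2 - 5*t**2/2 + 2*t = 0, which factors as t*(t - 4)*(t - 1)/2 = 0. The curves meet at t = 0, 1, 4.
On [0, 1], y = t**3/2 - 5*t**2/2 + 6*t + 3 is on top; that piece has area ∫[0,1] (t**3/2 - 5*t**2/2 + 2*t) dt = 7/24.
On [1, 4], y = 4*t + 3 is on top; that piece has area ∫[1,4] (-(t**3/2 - 5*t**2/2 + 2*t)) dt = 45/8.
Total enclosed area = 7/24 + 45/8 = 71/12.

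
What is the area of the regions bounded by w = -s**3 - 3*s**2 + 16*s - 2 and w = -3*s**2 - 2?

Set the curves equal: -s**3 - 3*s**2 + 16*s - 2 = -3*s**2 - 2, so -s**3 + 16*s = 0, which factors as -s*(s - 4)*(s + 4) = 0. The curves meet at s = -4, 0, 4.
On [-4, 0], w = -3*s**2 - 2 is on top; that piece has area ∫[-4,0] (-(-s**3 + 16*s)) ds = 64.
On [0, 4], w = -s**3 - 3*s**2 + 16*s - 2 is on top; that piece has area ∫[0,4] (-s**3 + 16*s) ds = 64.
Total enclosed area = 64 + 64 = 128.

128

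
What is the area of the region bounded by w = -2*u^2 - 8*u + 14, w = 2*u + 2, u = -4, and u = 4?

518/3

The difference (-2*u^2 - 8*u + 14) - (2*u + 2) = -2*u^2 - 10*u + 12 changes sign at u = 1 inside [-4, 4], so split the integral there.
∫[-4,1] (-2*u^2 - 10*u + 12) du = 275/3.
∫[1,4] (-2*u^2 - 10*u + 12) du = -81; the area of that piece is 81.
Total area = 275/3 + 81 = 518/3.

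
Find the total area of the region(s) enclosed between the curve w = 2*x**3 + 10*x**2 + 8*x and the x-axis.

The curve meets the x-axis where 2*x**3 + 10*x**2 + 8*x = 0, i.e. 2*x*(x + 1)*(x + 4) = 0, at x = -4, -1, 0.
On [-4, -1] the curve lies above the axis; ∫[-4,-1] (2*x**3 + 10*x**2 + 8*x) dx = 45/2, giving area 45/2.
On [-1, 0] the curve lies below the axis; ∫[-1,0] (2*x**3 + 10*x**2 + 8*x) dx = -7/6, giving area 7/6.
Total area = 45/2 + 7/6 = 71/3.

71/3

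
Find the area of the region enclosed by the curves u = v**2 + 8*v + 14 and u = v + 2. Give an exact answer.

1/6

Both boundary curves give u as a function of v, so integrate with respect to v. Setting them equal: v**2 + 7*v + 12 = 0, i.e. (v + 3)*(v + 4) = 0, so they meet at v = -4, -3.
For v in [-4, -3], u = v**2 + 8*v + 14 is on the left; area = ∫[-4,-3] (-(v**2 + 7*v + 12)) dv = 1/6.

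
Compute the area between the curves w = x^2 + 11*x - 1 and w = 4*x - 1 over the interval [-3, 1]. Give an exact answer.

The difference (x^2 + 11*x - 1) - (4*x - 1) = x^2 + 7*x changes sign at x = 0 inside [-3, 1], so split the integral there.
∫[-3,0] (x^2 + 7*x) dx = -45/2; the area of that piece is 45/2.
∫[0,1] (x^2 + 7*x) dx = 23/6.
Total area = 45/2 + 23/6 = 79/3.

79/3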